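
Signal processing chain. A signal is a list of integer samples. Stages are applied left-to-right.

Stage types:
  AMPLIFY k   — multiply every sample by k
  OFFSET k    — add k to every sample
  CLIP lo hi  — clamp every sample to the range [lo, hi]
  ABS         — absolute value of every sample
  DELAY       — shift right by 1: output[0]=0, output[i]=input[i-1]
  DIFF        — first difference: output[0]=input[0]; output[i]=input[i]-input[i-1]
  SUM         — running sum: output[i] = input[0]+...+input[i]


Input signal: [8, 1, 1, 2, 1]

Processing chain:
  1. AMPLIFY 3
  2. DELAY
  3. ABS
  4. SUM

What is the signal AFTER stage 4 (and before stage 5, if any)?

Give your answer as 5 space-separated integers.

Answer: 0 24 27 30 36

Derivation:
Input: [8, 1, 1, 2, 1]
Stage 1 (AMPLIFY 3): 8*3=24, 1*3=3, 1*3=3, 2*3=6, 1*3=3 -> [24, 3, 3, 6, 3]
Stage 2 (DELAY): [0, 24, 3, 3, 6] = [0, 24, 3, 3, 6] -> [0, 24, 3, 3, 6]
Stage 3 (ABS): |0|=0, |24|=24, |3|=3, |3|=3, |6|=6 -> [0, 24, 3, 3, 6]
Stage 4 (SUM): sum[0..0]=0, sum[0..1]=24, sum[0..2]=27, sum[0..3]=30, sum[0..4]=36 -> [0, 24, 27, 30, 36]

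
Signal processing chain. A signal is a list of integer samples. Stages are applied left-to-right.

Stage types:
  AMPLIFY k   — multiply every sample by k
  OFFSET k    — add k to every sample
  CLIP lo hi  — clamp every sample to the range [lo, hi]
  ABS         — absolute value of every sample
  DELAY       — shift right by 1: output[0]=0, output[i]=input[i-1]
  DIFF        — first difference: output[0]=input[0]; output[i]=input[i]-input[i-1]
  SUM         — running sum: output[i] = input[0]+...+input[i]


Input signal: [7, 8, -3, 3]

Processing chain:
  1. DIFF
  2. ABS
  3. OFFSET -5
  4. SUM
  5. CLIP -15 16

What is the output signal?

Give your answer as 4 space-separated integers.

Input: [7, 8, -3, 3]
Stage 1 (DIFF): s[0]=7, 8-7=1, -3-8=-11, 3--3=6 -> [7, 1, -11, 6]
Stage 2 (ABS): |7|=7, |1|=1, |-11|=11, |6|=6 -> [7, 1, 11, 6]
Stage 3 (OFFSET -5): 7+-5=2, 1+-5=-4, 11+-5=6, 6+-5=1 -> [2, -4, 6, 1]
Stage 4 (SUM): sum[0..0]=2, sum[0..1]=-2, sum[0..2]=4, sum[0..3]=5 -> [2, -2, 4, 5]
Stage 5 (CLIP -15 16): clip(2,-15,16)=2, clip(-2,-15,16)=-2, clip(4,-15,16)=4, clip(5,-15,16)=5 -> [2, -2, 4, 5]

Answer: 2 -2 4 5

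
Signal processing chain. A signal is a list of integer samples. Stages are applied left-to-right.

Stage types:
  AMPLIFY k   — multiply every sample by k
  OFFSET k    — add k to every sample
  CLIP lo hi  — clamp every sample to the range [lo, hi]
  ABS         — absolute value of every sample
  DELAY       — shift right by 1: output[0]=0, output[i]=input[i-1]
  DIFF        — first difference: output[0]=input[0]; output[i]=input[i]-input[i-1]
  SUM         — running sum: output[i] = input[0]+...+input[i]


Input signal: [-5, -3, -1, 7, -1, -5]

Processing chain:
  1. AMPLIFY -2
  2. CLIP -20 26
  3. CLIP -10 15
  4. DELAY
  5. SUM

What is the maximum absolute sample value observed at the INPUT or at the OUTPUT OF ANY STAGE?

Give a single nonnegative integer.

Input: [-5, -3, -1, 7, -1, -5] (max |s|=7)
Stage 1 (AMPLIFY -2): -5*-2=10, -3*-2=6, -1*-2=2, 7*-2=-14, -1*-2=2, -5*-2=10 -> [10, 6, 2, -14, 2, 10] (max |s|=14)
Stage 2 (CLIP -20 26): clip(10,-20,26)=10, clip(6,-20,26)=6, clip(2,-20,26)=2, clip(-14,-20,26)=-14, clip(2,-20,26)=2, clip(10,-20,26)=10 -> [10, 6, 2, -14, 2, 10] (max |s|=14)
Stage 3 (CLIP -10 15): clip(10,-10,15)=10, clip(6,-10,15)=6, clip(2,-10,15)=2, clip(-14,-10,15)=-10, clip(2,-10,15)=2, clip(10,-10,15)=10 -> [10, 6, 2, -10, 2, 10] (max |s|=10)
Stage 4 (DELAY): [0, 10, 6, 2, -10, 2] = [0, 10, 6, 2, -10, 2] -> [0, 10, 6, 2, -10, 2] (max |s|=10)
Stage 5 (SUM): sum[0..0]=0, sum[0..1]=10, sum[0..2]=16, sum[0..3]=18, sum[0..4]=8, sum[0..5]=10 -> [0, 10, 16, 18, 8, 10] (max |s|=18)
Overall max amplitude: 18

Answer: 18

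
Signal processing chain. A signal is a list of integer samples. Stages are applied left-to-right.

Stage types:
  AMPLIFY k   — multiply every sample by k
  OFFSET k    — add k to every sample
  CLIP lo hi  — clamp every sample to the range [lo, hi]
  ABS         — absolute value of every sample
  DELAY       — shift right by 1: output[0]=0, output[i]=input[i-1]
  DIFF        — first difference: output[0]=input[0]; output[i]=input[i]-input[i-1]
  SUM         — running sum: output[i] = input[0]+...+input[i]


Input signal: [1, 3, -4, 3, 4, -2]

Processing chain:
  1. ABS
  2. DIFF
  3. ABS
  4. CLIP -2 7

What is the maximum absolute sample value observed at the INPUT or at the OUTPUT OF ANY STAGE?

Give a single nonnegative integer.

Input: [1, 3, -4, 3, 4, -2] (max |s|=4)
Stage 1 (ABS): |1|=1, |3|=3, |-4|=4, |3|=3, |4|=4, |-2|=2 -> [1, 3, 4, 3, 4, 2] (max |s|=4)
Stage 2 (DIFF): s[0]=1, 3-1=2, 4-3=1, 3-4=-1, 4-3=1, 2-4=-2 -> [1, 2, 1, -1, 1, -2] (max |s|=2)
Stage 3 (ABS): |1|=1, |2|=2, |1|=1, |-1|=1, |1|=1, |-2|=2 -> [1, 2, 1, 1, 1, 2] (max |s|=2)
Stage 4 (CLIP -2 7): clip(1,-2,7)=1, clip(2,-2,7)=2, clip(1,-2,7)=1, clip(1,-2,7)=1, clip(1,-2,7)=1, clip(2,-2,7)=2 -> [1, 2, 1, 1, 1, 2] (max |s|=2)
Overall max amplitude: 4

Answer: 4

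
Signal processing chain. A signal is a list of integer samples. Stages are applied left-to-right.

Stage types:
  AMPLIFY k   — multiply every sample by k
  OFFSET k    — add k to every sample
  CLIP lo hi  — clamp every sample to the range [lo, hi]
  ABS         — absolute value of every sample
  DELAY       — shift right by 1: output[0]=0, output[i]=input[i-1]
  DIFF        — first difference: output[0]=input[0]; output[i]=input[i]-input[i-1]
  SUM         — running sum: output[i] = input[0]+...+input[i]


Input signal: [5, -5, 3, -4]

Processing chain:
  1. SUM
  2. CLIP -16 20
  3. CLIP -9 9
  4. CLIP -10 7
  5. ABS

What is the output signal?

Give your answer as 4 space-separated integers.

Input: [5, -5, 3, -4]
Stage 1 (SUM): sum[0..0]=5, sum[0..1]=0, sum[0..2]=3, sum[0..3]=-1 -> [5, 0, 3, -1]
Stage 2 (CLIP -16 20): clip(5,-16,20)=5, clip(0,-16,20)=0, clip(3,-16,20)=3, clip(-1,-16,20)=-1 -> [5, 0, 3, -1]
Stage 3 (CLIP -9 9): clip(5,-9,9)=5, clip(0,-9,9)=0, clip(3,-9,9)=3, clip(-1,-9,9)=-1 -> [5, 0, 3, -1]
Stage 4 (CLIP -10 7): clip(5,-10,7)=5, clip(0,-10,7)=0, clip(3,-10,7)=3, clip(-1,-10,7)=-1 -> [5, 0, 3, -1]
Stage 5 (ABS): |5|=5, |0|=0, |3|=3, |-1|=1 -> [5, 0, 3, 1]

Answer: 5 0 3 1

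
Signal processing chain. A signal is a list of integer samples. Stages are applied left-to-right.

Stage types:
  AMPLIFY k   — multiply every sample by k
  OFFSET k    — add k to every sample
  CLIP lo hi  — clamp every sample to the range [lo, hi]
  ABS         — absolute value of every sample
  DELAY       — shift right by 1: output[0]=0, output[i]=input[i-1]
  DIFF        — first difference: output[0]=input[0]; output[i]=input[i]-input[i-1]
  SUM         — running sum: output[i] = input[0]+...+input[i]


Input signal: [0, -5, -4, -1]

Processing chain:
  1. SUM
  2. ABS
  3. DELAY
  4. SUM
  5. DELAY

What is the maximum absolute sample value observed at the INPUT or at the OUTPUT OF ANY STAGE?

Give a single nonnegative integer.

Answer: 14

Derivation:
Input: [0, -5, -4, -1] (max |s|=5)
Stage 1 (SUM): sum[0..0]=0, sum[0..1]=-5, sum[0..2]=-9, sum[0..3]=-10 -> [0, -5, -9, -10] (max |s|=10)
Stage 2 (ABS): |0|=0, |-5|=5, |-9|=9, |-10|=10 -> [0, 5, 9, 10] (max |s|=10)
Stage 3 (DELAY): [0, 0, 5, 9] = [0, 0, 5, 9] -> [0, 0, 5, 9] (max |s|=9)
Stage 4 (SUM): sum[0..0]=0, sum[0..1]=0, sum[0..2]=5, sum[0..3]=14 -> [0, 0, 5, 14] (max |s|=14)
Stage 5 (DELAY): [0, 0, 0, 5] = [0, 0, 0, 5] -> [0, 0, 0, 5] (max |s|=5)
Overall max amplitude: 14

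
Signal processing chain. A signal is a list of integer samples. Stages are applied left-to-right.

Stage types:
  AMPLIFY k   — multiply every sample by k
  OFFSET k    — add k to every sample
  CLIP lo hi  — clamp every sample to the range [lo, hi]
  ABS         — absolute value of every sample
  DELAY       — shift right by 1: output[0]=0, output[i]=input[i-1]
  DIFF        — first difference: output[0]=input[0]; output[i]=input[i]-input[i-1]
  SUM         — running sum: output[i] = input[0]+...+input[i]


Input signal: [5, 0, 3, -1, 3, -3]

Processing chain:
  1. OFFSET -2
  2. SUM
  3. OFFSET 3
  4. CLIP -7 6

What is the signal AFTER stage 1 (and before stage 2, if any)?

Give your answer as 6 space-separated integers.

Answer: 3 -2 1 -3 1 -5

Derivation:
Input: [5, 0, 3, -1, 3, -3]
Stage 1 (OFFSET -2): 5+-2=3, 0+-2=-2, 3+-2=1, -1+-2=-3, 3+-2=1, -3+-2=-5 -> [3, -2, 1, -3, 1, -5]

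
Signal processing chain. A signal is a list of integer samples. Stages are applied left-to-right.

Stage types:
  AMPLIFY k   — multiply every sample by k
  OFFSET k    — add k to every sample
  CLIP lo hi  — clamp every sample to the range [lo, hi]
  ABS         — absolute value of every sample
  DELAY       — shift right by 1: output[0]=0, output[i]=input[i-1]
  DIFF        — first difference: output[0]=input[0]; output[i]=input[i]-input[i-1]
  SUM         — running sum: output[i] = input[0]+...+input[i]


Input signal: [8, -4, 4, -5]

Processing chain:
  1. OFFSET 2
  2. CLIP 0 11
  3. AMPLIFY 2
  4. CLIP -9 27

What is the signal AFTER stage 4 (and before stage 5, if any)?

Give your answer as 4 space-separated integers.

Answer: 20 0 12 0

Derivation:
Input: [8, -4, 4, -5]
Stage 1 (OFFSET 2): 8+2=10, -4+2=-2, 4+2=6, -5+2=-3 -> [10, -2, 6, -3]
Stage 2 (CLIP 0 11): clip(10,0,11)=10, clip(-2,0,11)=0, clip(6,0,11)=6, clip(-3,0,11)=0 -> [10, 0, 6, 0]
Stage 3 (AMPLIFY 2): 10*2=20, 0*2=0, 6*2=12, 0*2=0 -> [20, 0, 12, 0]
Stage 4 (CLIP -9 27): clip(20,-9,27)=20, clip(0,-9,27)=0, clip(12,-9,27)=12, clip(0,-9,27)=0 -> [20, 0, 12, 0]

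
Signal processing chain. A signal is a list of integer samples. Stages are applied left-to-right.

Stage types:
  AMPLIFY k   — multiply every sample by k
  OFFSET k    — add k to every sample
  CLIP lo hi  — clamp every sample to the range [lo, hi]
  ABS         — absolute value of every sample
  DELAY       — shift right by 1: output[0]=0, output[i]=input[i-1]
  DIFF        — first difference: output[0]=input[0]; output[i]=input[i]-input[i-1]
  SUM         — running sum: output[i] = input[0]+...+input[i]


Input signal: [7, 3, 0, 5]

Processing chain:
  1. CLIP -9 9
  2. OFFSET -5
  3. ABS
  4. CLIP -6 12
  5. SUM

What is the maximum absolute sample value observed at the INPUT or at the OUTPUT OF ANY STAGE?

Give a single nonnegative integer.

Input: [7, 3, 0, 5] (max |s|=7)
Stage 1 (CLIP -9 9): clip(7,-9,9)=7, clip(3,-9,9)=3, clip(0,-9,9)=0, clip(5,-9,9)=5 -> [7, 3, 0, 5] (max |s|=7)
Stage 2 (OFFSET -5): 7+-5=2, 3+-5=-2, 0+-5=-5, 5+-5=0 -> [2, -2, -5, 0] (max |s|=5)
Stage 3 (ABS): |2|=2, |-2|=2, |-5|=5, |0|=0 -> [2, 2, 5, 0] (max |s|=5)
Stage 4 (CLIP -6 12): clip(2,-6,12)=2, clip(2,-6,12)=2, clip(5,-6,12)=5, clip(0,-6,12)=0 -> [2, 2, 5, 0] (max |s|=5)
Stage 5 (SUM): sum[0..0]=2, sum[0..1]=4, sum[0..2]=9, sum[0..3]=9 -> [2, 4, 9, 9] (max |s|=9)
Overall max amplitude: 9

Answer: 9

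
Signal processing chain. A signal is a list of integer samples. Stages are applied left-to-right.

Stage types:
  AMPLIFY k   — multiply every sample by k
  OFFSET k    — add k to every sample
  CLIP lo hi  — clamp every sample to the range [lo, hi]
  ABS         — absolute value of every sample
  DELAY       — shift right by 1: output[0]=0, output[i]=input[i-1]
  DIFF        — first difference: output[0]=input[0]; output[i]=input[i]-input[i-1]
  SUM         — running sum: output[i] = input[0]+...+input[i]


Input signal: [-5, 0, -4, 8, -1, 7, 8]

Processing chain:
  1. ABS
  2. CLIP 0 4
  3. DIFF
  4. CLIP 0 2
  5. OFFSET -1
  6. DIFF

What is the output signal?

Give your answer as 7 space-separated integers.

Answer: 1 -2 2 -2 0 2 -2

Derivation:
Input: [-5, 0, -4, 8, -1, 7, 8]
Stage 1 (ABS): |-5|=5, |0|=0, |-4|=4, |8|=8, |-1|=1, |7|=7, |8|=8 -> [5, 0, 4, 8, 1, 7, 8]
Stage 2 (CLIP 0 4): clip(5,0,4)=4, clip(0,0,4)=0, clip(4,0,4)=4, clip(8,0,4)=4, clip(1,0,4)=1, clip(7,0,4)=4, clip(8,0,4)=4 -> [4, 0, 4, 4, 1, 4, 4]
Stage 3 (DIFF): s[0]=4, 0-4=-4, 4-0=4, 4-4=0, 1-4=-3, 4-1=3, 4-4=0 -> [4, -4, 4, 0, -3, 3, 0]
Stage 4 (CLIP 0 2): clip(4,0,2)=2, clip(-4,0,2)=0, clip(4,0,2)=2, clip(0,0,2)=0, clip(-3,0,2)=0, clip(3,0,2)=2, clip(0,0,2)=0 -> [2, 0, 2, 0, 0, 2, 0]
Stage 5 (OFFSET -1): 2+-1=1, 0+-1=-1, 2+-1=1, 0+-1=-1, 0+-1=-1, 2+-1=1, 0+-1=-1 -> [1, -1, 1, -1, -1, 1, -1]
Stage 6 (DIFF): s[0]=1, -1-1=-2, 1--1=2, -1-1=-2, -1--1=0, 1--1=2, -1-1=-2 -> [1, -2, 2, -2, 0, 2, -2]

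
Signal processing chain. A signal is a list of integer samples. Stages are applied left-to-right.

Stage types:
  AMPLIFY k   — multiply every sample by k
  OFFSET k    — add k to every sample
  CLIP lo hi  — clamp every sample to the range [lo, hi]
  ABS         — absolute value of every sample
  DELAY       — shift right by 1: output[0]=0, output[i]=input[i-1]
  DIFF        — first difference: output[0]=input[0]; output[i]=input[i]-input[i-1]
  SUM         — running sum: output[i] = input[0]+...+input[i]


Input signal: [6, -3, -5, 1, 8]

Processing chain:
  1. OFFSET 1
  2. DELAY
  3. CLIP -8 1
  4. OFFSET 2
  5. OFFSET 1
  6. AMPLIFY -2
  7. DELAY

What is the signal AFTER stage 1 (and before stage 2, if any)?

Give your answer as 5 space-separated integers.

Answer: 7 -2 -4 2 9

Derivation:
Input: [6, -3, -5, 1, 8]
Stage 1 (OFFSET 1): 6+1=7, -3+1=-2, -5+1=-4, 1+1=2, 8+1=9 -> [7, -2, -4, 2, 9]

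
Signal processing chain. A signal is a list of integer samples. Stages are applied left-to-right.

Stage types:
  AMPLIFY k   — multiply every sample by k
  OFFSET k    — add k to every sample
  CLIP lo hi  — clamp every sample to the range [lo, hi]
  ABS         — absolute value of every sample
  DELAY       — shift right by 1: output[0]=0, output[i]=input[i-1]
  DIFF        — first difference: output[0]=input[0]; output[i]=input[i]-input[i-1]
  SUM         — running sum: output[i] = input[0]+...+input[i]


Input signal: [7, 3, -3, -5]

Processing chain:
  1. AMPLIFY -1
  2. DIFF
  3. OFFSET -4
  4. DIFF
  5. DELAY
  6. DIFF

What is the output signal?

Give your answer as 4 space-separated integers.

Input: [7, 3, -3, -5]
Stage 1 (AMPLIFY -1): 7*-1=-7, 3*-1=-3, -3*-1=3, -5*-1=5 -> [-7, -3, 3, 5]
Stage 2 (DIFF): s[0]=-7, -3--7=4, 3--3=6, 5-3=2 -> [-7, 4, 6, 2]
Stage 3 (OFFSET -4): -7+-4=-11, 4+-4=0, 6+-4=2, 2+-4=-2 -> [-11, 0, 2, -2]
Stage 4 (DIFF): s[0]=-11, 0--11=11, 2-0=2, -2-2=-4 -> [-11, 11, 2, -4]
Stage 5 (DELAY): [0, -11, 11, 2] = [0, -11, 11, 2] -> [0, -11, 11, 2]
Stage 6 (DIFF): s[0]=0, -11-0=-11, 11--11=22, 2-11=-9 -> [0, -11, 22, -9]

Answer: 0 -11 22 -9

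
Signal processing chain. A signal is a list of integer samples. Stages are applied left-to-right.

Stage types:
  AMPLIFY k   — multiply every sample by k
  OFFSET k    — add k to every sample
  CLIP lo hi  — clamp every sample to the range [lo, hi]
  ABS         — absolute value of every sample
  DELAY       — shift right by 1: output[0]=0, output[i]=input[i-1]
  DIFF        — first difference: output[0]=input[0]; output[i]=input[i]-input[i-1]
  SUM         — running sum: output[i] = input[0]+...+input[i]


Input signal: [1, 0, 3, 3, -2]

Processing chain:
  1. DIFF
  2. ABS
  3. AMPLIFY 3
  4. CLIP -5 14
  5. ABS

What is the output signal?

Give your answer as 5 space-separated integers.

Answer: 3 3 9 0 14

Derivation:
Input: [1, 0, 3, 3, -2]
Stage 1 (DIFF): s[0]=1, 0-1=-1, 3-0=3, 3-3=0, -2-3=-5 -> [1, -1, 3, 0, -5]
Stage 2 (ABS): |1|=1, |-1|=1, |3|=3, |0|=0, |-5|=5 -> [1, 1, 3, 0, 5]
Stage 3 (AMPLIFY 3): 1*3=3, 1*3=3, 3*3=9, 0*3=0, 5*3=15 -> [3, 3, 9, 0, 15]
Stage 4 (CLIP -5 14): clip(3,-5,14)=3, clip(3,-5,14)=3, clip(9,-5,14)=9, clip(0,-5,14)=0, clip(15,-5,14)=14 -> [3, 3, 9, 0, 14]
Stage 5 (ABS): |3|=3, |3|=3, |9|=9, |0|=0, |14|=14 -> [3, 3, 9, 0, 14]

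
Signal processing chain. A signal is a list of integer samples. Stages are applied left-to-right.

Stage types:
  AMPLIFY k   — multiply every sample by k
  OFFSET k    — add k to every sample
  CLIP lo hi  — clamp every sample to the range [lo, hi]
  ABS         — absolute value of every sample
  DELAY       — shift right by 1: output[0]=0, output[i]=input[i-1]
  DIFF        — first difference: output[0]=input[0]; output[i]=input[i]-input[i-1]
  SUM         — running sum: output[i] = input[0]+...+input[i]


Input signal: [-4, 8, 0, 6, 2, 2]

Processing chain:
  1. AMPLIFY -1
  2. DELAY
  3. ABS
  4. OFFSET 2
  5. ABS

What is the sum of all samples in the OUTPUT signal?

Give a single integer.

Input: [-4, 8, 0, 6, 2, 2]
Stage 1 (AMPLIFY -1): -4*-1=4, 8*-1=-8, 0*-1=0, 6*-1=-6, 2*-1=-2, 2*-1=-2 -> [4, -8, 0, -6, -2, -2]
Stage 2 (DELAY): [0, 4, -8, 0, -6, -2] = [0, 4, -8, 0, -6, -2] -> [0, 4, -8, 0, -6, -2]
Stage 3 (ABS): |0|=0, |4|=4, |-8|=8, |0|=0, |-6|=6, |-2|=2 -> [0, 4, 8, 0, 6, 2]
Stage 4 (OFFSET 2): 0+2=2, 4+2=6, 8+2=10, 0+2=2, 6+2=8, 2+2=4 -> [2, 6, 10, 2, 8, 4]
Stage 5 (ABS): |2|=2, |6|=6, |10|=10, |2|=2, |8|=8, |4|=4 -> [2, 6, 10, 2, 8, 4]
Output sum: 32

Answer: 32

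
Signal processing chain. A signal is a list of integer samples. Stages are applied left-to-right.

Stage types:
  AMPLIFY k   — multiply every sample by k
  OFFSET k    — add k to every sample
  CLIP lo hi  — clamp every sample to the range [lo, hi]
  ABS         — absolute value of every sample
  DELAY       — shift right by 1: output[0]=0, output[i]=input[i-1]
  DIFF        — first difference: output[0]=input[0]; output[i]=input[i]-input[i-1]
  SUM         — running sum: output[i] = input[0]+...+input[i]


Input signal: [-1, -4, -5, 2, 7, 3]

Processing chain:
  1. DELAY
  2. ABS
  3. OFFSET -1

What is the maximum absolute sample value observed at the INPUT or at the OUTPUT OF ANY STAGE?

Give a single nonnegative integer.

Input: [-1, -4, -5, 2, 7, 3] (max |s|=7)
Stage 1 (DELAY): [0, -1, -4, -5, 2, 7] = [0, -1, -4, -5, 2, 7] -> [0, -1, -4, -5, 2, 7] (max |s|=7)
Stage 2 (ABS): |0|=0, |-1|=1, |-4|=4, |-5|=5, |2|=2, |7|=7 -> [0, 1, 4, 5, 2, 7] (max |s|=7)
Stage 3 (OFFSET -1): 0+-1=-1, 1+-1=0, 4+-1=3, 5+-1=4, 2+-1=1, 7+-1=6 -> [-1, 0, 3, 4, 1, 6] (max |s|=6)
Overall max amplitude: 7

Answer: 7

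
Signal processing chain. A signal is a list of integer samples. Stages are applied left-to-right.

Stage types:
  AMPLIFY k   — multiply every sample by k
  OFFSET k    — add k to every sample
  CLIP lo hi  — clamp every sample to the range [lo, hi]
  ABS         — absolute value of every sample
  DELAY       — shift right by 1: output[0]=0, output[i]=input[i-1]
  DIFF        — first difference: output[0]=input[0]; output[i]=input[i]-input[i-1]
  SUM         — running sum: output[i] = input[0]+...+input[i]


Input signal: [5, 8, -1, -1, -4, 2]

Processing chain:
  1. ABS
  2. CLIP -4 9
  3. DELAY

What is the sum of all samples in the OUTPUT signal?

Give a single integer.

Input: [5, 8, -1, -1, -4, 2]
Stage 1 (ABS): |5|=5, |8|=8, |-1|=1, |-1|=1, |-4|=4, |2|=2 -> [5, 8, 1, 1, 4, 2]
Stage 2 (CLIP -4 9): clip(5,-4,9)=5, clip(8,-4,9)=8, clip(1,-4,9)=1, clip(1,-4,9)=1, clip(4,-4,9)=4, clip(2,-4,9)=2 -> [5, 8, 1, 1, 4, 2]
Stage 3 (DELAY): [0, 5, 8, 1, 1, 4] = [0, 5, 8, 1, 1, 4] -> [0, 5, 8, 1, 1, 4]
Output sum: 19

Answer: 19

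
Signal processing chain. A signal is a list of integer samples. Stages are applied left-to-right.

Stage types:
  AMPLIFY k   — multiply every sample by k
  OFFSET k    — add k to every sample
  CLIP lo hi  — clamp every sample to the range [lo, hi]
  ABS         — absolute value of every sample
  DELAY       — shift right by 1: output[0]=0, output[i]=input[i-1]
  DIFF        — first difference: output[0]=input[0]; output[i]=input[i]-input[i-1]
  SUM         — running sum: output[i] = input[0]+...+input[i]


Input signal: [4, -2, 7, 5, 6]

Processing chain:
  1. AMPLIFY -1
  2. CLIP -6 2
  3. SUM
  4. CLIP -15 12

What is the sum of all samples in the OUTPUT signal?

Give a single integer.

Answer: -42

Derivation:
Input: [4, -2, 7, 5, 6]
Stage 1 (AMPLIFY -1): 4*-1=-4, -2*-1=2, 7*-1=-7, 5*-1=-5, 6*-1=-6 -> [-4, 2, -7, -5, -6]
Stage 2 (CLIP -6 2): clip(-4,-6,2)=-4, clip(2,-6,2)=2, clip(-7,-6,2)=-6, clip(-5,-6,2)=-5, clip(-6,-6,2)=-6 -> [-4, 2, -6, -5, -6]
Stage 3 (SUM): sum[0..0]=-4, sum[0..1]=-2, sum[0..2]=-8, sum[0..3]=-13, sum[0..4]=-19 -> [-4, -2, -8, -13, -19]
Stage 4 (CLIP -15 12): clip(-4,-15,12)=-4, clip(-2,-15,12)=-2, clip(-8,-15,12)=-8, clip(-13,-15,12)=-13, clip(-19,-15,12)=-15 -> [-4, -2, -8, -13, -15]
Output sum: -42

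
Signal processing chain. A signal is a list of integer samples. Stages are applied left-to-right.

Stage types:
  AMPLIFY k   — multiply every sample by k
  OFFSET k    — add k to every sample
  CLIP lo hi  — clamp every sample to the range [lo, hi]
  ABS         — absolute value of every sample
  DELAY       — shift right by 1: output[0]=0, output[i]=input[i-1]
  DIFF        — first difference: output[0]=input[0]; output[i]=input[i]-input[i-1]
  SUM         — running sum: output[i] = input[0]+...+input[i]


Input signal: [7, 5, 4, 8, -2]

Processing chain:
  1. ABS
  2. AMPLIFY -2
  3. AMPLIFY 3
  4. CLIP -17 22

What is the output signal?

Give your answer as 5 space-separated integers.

Input: [7, 5, 4, 8, -2]
Stage 1 (ABS): |7|=7, |5|=5, |4|=4, |8|=8, |-2|=2 -> [7, 5, 4, 8, 2]
Stage 2 (AMPLIFY -2): 7*-2=-14, 5*-2=-10, 4*-2=-8, 8*-2=-16, 2*-2=-4 -> [-14, -10, -8, -16, -4]
Stage 3 (AMPLIFY 3): -14*3=-42, -10*3=-30, -8*3=-24, -16*3=-48, -4*3=-12 -> [-42, -30, -24, -48, -12]
Stage 4 (CLIP -17 22): clip(-42,-17,22)=-17, clip(-30,-17,22)=-17, clip(-24,-17,22)=-17, clip(-48,-17,22)=-17, clip(-12,-17,22)=-12 -> [-17, -17, -17, -17, -12]

Answer: -17 -17 -17 -17 -12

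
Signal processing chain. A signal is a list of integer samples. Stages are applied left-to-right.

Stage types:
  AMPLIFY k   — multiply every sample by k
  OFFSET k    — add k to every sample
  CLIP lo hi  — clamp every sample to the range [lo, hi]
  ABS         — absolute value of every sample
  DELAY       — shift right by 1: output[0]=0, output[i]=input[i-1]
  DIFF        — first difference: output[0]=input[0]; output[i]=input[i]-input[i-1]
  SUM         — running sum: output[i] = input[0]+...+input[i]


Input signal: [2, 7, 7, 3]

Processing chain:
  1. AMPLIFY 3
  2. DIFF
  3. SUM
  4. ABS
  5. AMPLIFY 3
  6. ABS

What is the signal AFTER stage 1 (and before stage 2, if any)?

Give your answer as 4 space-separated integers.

Answer: 6 21 21 9

Derivation:
Input: [2, 7, 7, 3]
Stage 1 (AMPLIFY 3): 2*3=6, 7*3=21, 7*3=21, 3*3=9 -> [6, 21, 21, 9]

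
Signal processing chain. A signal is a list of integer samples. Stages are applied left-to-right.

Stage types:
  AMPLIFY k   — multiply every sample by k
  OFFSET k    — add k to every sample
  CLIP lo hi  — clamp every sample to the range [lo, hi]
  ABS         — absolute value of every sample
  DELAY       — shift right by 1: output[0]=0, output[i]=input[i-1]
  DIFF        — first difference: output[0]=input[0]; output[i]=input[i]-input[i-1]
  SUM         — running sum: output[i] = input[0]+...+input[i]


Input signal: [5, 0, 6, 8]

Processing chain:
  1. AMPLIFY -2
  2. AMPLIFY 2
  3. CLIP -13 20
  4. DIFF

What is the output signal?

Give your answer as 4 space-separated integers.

Answer: -13 13 -13 0

Derivation:
Input: [5, 0, 6, 8]
Stage 1 (AMPLIFY -2): 5*-2=-10, 0*-2=0, 6*-2=-12, 8*-2=-16 -> [-10, 0, -12, -16]
Stage 2 (AMPLIFY 2): -10*2=-20, 0*2=0, -12*2=-24, -16*2=-32 -> [-20, 0, -24, -32]
Stage 3 (CLIP -13 20): clip(-20,-13,20)=-13, clip(0,-13,20)=0, clip(-24,-13,20)=-13, clip(-32,-13,20)=-13 -> [-13, 0, -13, -13]
Stage 4 (DIFF): s[0]=-13, 0--13=13, -13-0=-13, -13--13=0 -> [-13, 13, -13, 0]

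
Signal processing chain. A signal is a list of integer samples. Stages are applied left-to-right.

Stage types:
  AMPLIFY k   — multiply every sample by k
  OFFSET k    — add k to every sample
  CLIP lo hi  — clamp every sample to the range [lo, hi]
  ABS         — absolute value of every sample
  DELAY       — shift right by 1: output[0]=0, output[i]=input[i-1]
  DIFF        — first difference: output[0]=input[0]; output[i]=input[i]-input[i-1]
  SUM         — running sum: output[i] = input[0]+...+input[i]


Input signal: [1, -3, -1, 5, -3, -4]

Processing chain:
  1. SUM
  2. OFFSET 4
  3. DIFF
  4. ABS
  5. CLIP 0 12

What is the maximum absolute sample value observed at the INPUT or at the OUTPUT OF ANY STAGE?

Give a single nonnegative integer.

Input: [1, -3, -1, 5, -3, -4] (max |s|=5)
Stage 1 (SUM): sum[0..0]=1, sum[0..1]=-2, sum[0..2]=-3, sum[0..3]=2, sum[0..4]=-1, sum[0..5]=-5 -> [1, -2, -3, 2, -1, -5] (max |s|=5)
Stage 2 (OFFSET 4): 1+4=5, -2+4=2, -3+4=1, 2+4=6, -1+4=3, -5+4=-1 -> [5, 2, 1, 6, 3, -1] (max |s|=6)
Stage 3 (DIFF): s[0]=5, 2-5=-3, 1-2=-1, 6-1=5, 3-6=-3, -1-3=-4 -> [5, -3, -1, 5, -3, -4] (max |s|=5)
Stage 4 (ABS): |5|=5, |-3|=3, |-1|=1, |5|=5, |-3|=3, |-4|=4 -> [5, 3, 1, 5, 3, 4] (max |s|=5)
Stage 5 (CLIP 0 12): clip(5,0,12)=5, clip(3,0,12)=3, clip(1,0,12)=1, clip(5,0,12)=5, clip(3,0,12)=3, clip(4,0,12)=4 -> [5, 3, 1, 5, 3, 4] (max |s|=5)
Overall max amplitude: 6

Answer: 6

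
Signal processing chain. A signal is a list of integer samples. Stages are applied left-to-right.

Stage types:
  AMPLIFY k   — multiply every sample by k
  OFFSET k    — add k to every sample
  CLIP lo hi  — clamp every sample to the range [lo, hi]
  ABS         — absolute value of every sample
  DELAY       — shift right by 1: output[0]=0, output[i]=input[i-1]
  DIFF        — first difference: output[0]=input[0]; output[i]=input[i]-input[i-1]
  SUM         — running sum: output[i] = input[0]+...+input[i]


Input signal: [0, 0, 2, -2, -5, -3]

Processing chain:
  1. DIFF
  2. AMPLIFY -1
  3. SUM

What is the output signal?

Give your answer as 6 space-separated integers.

Answer: 0 0 -2 2 5 3

Derivation:
Input: [0, 0, 2, -2, -5, -3]
Stage 1 (DIFF): s[0]=0, 0-0=0, 2-0=2, -2-2=-4, -5--2=-3, -3--5=2 -> [0, 0, 2, -4, -3, 2]
Stage 2 (AMPLIFY -1): 0*-1=0, 0*-1=0, 2*-1=-2, -4*-1=4, -3*-1=3, 2*-1=-2 -> [0, 0, -2, 4, 3, -2]
Stage 3 (SUM): sum[0..0]=0, sum[0..1]=0, sum[0..2]=-2, sum[0..3]=2, sum[0..4]=5, sum[0..5]=3 -> [0, 0, -2, 2, 5, 3]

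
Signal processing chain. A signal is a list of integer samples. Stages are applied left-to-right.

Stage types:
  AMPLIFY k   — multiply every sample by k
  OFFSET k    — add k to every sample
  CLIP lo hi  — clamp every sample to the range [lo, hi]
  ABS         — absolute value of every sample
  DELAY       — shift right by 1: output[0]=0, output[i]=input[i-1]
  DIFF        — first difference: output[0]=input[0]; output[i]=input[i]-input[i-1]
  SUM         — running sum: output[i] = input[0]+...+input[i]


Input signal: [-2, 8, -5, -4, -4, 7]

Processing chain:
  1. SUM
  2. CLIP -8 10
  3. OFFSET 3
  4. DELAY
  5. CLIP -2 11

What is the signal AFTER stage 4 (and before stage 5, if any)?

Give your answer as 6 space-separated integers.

Answer: 0 1 9 4 0 -4

Derivation:
Input: [-2, 8, -5, -4, -4, 7]
Stage 1 (SUM): sum[0..0]=-2, sum[0..1]=6, sum[0..2]=1, sum[0..3]=-3, sum[0..4]=-7, sum[0..5]=0 -> [-2, 6, 1, -3, -7, 0]
Stage 2 (CLIP -8 10): clip(-2,-8,10)=-2, clip(6,-8,10)=6, clip(1,-8,10)=1, clip(-3,-8,10)=-3, clip(-7,-8,10)=-7, clip(0,-8,10)=0 -> [-2, 6, 1, -3, -7, 0]
Stage 3 (OFFSET 3): -2+3=1, 6+3=9, 1+3=4, -3+3=0, -7+3=-4, 0+3=3 -> [1, 9, 4, 0, -4, 3]
Stage 4 (DELAY): [0, 1, 9, 4, 0, -4] = [0, 1, 9, 4, 0, -4] -> [0, 1, 9, 4, 0, -4]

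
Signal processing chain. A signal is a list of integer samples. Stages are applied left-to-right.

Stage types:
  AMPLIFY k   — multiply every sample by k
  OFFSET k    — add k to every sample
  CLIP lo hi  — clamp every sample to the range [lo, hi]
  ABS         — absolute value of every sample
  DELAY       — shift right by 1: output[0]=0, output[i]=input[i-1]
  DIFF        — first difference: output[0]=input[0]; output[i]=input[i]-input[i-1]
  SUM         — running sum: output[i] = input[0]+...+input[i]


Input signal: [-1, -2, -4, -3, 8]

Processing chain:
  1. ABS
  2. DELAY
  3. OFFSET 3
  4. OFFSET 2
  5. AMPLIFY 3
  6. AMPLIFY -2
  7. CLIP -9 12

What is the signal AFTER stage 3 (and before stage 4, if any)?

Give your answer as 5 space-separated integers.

Input: [-1, -2, -4, -3, 8]
Stage 1 (ABS): |-1|=1, |-2|=2, |-4|=4, |-3|=3, |8|=8 -> [1, 2, 4, 3, 8]
Stage 2 (DELAY): [0, 1, 2, 4, 3] = [0, 1, 2, 4, 3] -> [0, 1, 2, 4, 3]
Stage 3 (OFFSET 3): 0+3=3, 1+3=4, 2+3=5, 4+3=7, 3+3=6 -> [3, 4, 5, 7, 6]

Answer: 3 4 5 7 6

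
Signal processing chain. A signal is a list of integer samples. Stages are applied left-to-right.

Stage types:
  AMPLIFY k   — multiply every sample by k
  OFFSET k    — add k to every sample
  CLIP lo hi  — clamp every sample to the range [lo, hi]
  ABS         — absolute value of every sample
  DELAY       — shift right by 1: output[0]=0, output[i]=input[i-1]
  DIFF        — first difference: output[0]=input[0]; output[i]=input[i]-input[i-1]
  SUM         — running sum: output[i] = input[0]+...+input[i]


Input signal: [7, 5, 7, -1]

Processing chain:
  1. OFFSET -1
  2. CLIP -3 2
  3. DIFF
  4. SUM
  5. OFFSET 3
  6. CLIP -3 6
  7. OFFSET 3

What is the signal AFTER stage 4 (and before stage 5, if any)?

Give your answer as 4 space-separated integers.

Answer: 2 2 2 -2

Derivation:
Input: [7, 5, 7, -1]
Stage 1 (OFFSET -1): 7+-1=6, 5+-1=4, 7+-1=6, -1+-1=-2 -> [6, 4, 6, -2]
Stage 2 (CLIP -3 2): clip(6,-3,2)=2, clip(4,-3,2)=2, clip(6,-3,2)=2, clip(-2,-3,2)=-2 -> [2, 2, 2, -2]
Stage 3 (DIFF): s[0]=2, 2-2=0, 2-2=0, -2-2=-4 -> [2, 0, 0, -4]
Stage 4 (SUM): sum[0..0]=2, sum[0..1]=2, sum[0..2]=2, sum[0..3]=-2 -> [2, 2, 2, -2]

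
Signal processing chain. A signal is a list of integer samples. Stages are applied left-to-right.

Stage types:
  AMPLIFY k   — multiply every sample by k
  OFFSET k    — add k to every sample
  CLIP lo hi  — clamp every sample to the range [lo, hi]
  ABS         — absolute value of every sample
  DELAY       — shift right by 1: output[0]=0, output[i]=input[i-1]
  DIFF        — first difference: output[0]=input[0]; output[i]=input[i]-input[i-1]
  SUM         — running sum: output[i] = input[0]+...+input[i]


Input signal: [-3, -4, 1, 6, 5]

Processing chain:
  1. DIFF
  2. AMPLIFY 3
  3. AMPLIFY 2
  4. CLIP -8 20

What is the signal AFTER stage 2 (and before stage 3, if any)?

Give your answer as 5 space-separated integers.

Input: [-3, -4, 1, 6, 5]
Stage 1 (DIFF): s[0]=-3, -4--3=-1, 1--4=5, 6-1=5, 5-6=-1 -> [-3, -1, 5, 5, -1]
Stage 2 (AMPLIFY 3): -3*3=-9, -1*3=-3, 5*3=15, 5*3=15, -1*3=-3 -> [-9, -3, 15, 15, -3]

Answer: -9 -3 15 15 -3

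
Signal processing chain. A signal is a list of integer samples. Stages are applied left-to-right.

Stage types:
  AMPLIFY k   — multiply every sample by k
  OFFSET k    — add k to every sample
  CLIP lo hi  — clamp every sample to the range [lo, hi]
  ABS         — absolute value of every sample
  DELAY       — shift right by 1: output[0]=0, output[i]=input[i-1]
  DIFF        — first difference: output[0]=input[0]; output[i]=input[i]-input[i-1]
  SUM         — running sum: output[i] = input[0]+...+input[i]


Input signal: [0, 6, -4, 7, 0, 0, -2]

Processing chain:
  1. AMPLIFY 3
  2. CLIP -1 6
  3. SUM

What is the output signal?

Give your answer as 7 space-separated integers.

Answer: 0 6 5 11 11 11 10

Derivation:
Input: [0, 6, -4, 7, 0, 0, -2]
Stage 1 (AMPLIFY 3): 0*3=0, 6*3=18, -4*3=-12, 7*3=21, 0*3=0, 0*3=0, -2*3=-6 -> [0, 18, -12, 21, 0, 0, -6]
Stage 2 (CLIP -1 6): clip(0,-1,6)=0, clip(18,-1,6)=6, clip(-12,-1,6)=-1, clip(21,-1,6)=6, clip(0,-1,6)=0, clip(0,-1,6)=0, clip(-6,-1,6)=-1 -> [0, 6, -1, 6, 0, 0, -1]
Stage 3 (SUM): sum[0..0]=0, sum[0..1]=6, sum[0..2]=5, sum[0..3]=11, sum[0..4]=11, sum[0..5]=11, sum[0..6]=10 -> [0, 6, 5, 11, 11, 11, 10]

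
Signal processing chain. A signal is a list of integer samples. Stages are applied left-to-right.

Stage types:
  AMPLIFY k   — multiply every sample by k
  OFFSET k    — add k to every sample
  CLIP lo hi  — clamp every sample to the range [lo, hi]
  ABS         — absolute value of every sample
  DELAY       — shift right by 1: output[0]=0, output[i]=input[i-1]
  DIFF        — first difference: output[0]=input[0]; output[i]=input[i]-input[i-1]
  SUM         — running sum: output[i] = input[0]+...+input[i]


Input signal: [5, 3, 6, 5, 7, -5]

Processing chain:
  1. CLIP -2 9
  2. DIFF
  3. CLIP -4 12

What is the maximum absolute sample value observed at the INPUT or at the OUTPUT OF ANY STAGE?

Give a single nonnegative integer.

Input: [5, 3, 6, 5, 7, -5] (max |s|=7)
Stage 1 (CLIP -2 9): clip(5,-2,9)=5, clip(3,-2,9)=3, clip(6,-2,9)=6, clip(5,-2,9)=5, clip(7,-2,9)=7, clip(-5,-2,9)=-2 -> [5, 3, 6, 5, 7, -2] (max |s|=7)
Stage 2 (DIFF): s[0]=5, 3-5=-2, 6-3=3, 5-6=-1, 7-5=2, -2-7=-9 -> [5, -2, 3, -1, 2, -9] (max |s|=9)
Stage 3 (CLIP -4 12): clip(5,-4,12)=5, clip(-2,-4,12)=-2, clip(3,-4,12)=3, clip(-1,-4,12)=-1, clip(2,-4,12)=2, clip(-9,-4,12)=-4 -> [5, -2, 3, -1, 2, -4] (max |s|=5)
Overall max amplitude: 9

Answer: 9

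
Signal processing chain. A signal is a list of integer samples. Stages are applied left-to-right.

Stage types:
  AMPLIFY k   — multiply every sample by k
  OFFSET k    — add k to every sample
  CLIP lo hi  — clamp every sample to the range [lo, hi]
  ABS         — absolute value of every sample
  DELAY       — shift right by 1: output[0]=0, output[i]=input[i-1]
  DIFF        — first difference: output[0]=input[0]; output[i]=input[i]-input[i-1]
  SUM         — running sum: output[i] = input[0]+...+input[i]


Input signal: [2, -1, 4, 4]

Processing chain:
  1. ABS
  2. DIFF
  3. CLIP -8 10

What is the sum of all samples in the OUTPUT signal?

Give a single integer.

Answer: 4

Derivation:
Input: [2, -1, 4, 4]
Stage 1 (ABS): |2|=2, |-1|=1, |4|=4, |4|=4 -> [2, 1, 4, 4]
Stage 2 (DIFF): s[0]=2, 1-2=-1, 4-1=3, 4-4=0 -> [2, -1, 3, 0]
Stage 3 (CLIP -8 10): clip(2,-8,10)=2, clip(-1,-8,10)=-1, clip(3,-8,10)=3, clip(0,-8,10)=0 -> [2, -1, 3, 0]
Output sum: 4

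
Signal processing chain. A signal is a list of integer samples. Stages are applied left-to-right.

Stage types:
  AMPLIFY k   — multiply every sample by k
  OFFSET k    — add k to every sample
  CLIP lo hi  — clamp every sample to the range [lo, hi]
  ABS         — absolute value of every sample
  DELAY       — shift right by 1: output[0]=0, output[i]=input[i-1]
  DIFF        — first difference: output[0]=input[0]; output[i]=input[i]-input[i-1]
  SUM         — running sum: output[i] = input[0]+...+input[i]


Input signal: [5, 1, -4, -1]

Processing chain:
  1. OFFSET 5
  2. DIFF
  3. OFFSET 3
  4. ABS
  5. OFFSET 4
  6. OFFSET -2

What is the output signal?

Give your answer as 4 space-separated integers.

Input: [5, 1, -4, -1]
Stage 1 (OFFSET 5): 5+5=10, 1+5=6, -4+5=1, -1+5=4 -> [10, 6, 1, 4]
Stage 2 (DIFF): s[0]=10, 6-10=-4, 1-6=-5, 4-1=3 -> [10, -4, -5, 3]
Stage 3 (OFFSET 3): 10+3=13, -4+3=-1, -5+3=-2, 3+3=6 -> [13, -1, -2, 6]
Stage 4 (ABS): |13|=13, |-1|=1, |-2|=2, |6|=6 -> [13, 1, 2, 6]
Stage 5 (OFFSET 4): 13+4=17, 1+4=5, 2+4=6, 6+4=10 -> [17, 5, 6, 10]
Stage 6 (OFFSET -2): 17+-2=15, 5+-2=3, 6+-2=4, 10+-2=8 -> [15, 3, 4, 8]

Answer: 15 3 4 8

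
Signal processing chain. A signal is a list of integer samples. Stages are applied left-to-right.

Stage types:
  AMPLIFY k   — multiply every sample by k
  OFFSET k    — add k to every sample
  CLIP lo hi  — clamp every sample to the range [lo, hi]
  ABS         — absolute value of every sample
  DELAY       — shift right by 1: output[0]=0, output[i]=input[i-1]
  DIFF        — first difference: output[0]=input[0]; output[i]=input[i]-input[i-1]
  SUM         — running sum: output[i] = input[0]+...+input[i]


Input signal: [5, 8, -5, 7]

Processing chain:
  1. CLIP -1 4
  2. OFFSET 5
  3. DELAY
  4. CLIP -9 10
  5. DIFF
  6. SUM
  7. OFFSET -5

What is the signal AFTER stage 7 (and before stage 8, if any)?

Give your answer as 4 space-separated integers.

Input: [5, 8, -5, 7]
Stage 1 (CLIP -1 4): clip(5,-1,4)=4, clip(8,-1,4)=4, clip(-5,-1,4)=-1, clip(7,-1,4)=4 -> [4, 4, -1, 4]
Stage 2 (OFFSET 5): 4+5=9, 4+5=9, -1+5=4, 4+5=9 -> [9, 9, 4, 9]
Stage 3 (DELAY): [0, 9, 9, 4] = [0, 9, 9, 4] -> [0, 9, 9, 4]
Stage 4 (CLIP -9 10): clip(0,-9,10)=0, clip(9,-9,10)=9, clip(9,-9,10)=9, clip(4,-9,10)=4 -> [0, 9, 9, 4]
Stage 5 (DIFF): s[0]=0, 9-0=9, 9-9=0, 4-9=-5 -> [0, 9, 0, -5]
Stage 6 (SUM): sum[0..0]=0, sum[0..1]=9, sum[0..2]=9, sum[0..3]=4 -> [0, 9, 9, 4]
Stage 7 (OFFSET -5): 0+-5=-5, 9+-5=4, 9+-5=4, 4+-5=-1 -> [-5, 4, 4, -1]

Answer: -5 4 4 -1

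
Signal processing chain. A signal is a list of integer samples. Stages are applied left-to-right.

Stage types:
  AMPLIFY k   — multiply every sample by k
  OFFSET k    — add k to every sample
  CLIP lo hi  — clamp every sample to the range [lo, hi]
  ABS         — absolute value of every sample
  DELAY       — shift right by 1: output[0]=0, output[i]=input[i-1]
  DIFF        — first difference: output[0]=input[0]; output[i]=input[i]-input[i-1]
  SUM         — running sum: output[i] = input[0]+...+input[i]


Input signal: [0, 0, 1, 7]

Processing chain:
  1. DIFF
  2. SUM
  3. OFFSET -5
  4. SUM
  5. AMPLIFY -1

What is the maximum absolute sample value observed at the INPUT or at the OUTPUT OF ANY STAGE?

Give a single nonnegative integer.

Input: [0, 0, 1, 7] (max |s|=7)
Stage 1 (DIFF): s[0]=0, 0-0=0, 1-0=1, 7-1=6 -> [0, 0, 1, 6] (max |s|=6)
Stage 2 (SUM): sum[0..0]=0, sum[0..1]=0, sum[0..2]=1, sum[0..3]=7 -> [0, 0, 1, 7] (max |s|=7)
Stage 3 (OFFSET -5): 0+-5=-5, 0+-5=-5, 1+-5=-4, 7+-5=2 -> [-5, -5, -4, 2] (max |s|=5)
Stage 4 (SUM): sum[0..0]=-5, sum[0..1]=-10, sum[0..2]=-14, sum[0..3]=-12 -> [-5, -10, -14, -12] (max |s|=14)
Stage 5 (AMPLIFY -1): -5*-1=5, -10*-1=10, -14*-1=14, -12*-1=12 -> [5, 10, 14, 12] (max |s|=14)
Overall max amplitude: 14

Answer: 14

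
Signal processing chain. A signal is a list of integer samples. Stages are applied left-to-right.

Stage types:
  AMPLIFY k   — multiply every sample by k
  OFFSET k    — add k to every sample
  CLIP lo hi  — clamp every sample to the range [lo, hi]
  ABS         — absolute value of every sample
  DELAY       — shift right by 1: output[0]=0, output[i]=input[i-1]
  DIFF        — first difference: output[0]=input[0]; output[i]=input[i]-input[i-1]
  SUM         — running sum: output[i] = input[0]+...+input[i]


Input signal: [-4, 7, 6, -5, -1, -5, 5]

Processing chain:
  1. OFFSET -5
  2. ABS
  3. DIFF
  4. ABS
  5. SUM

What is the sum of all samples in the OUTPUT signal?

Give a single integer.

Answer: 176

Derivation:
Input: [-4, 7, 6, -5, -1, -5, 5]
Stage 1 (OFFSET -5): -4+-5=-9, 7+-5=2, 6+-5=1, -5+-5=-10, -1+-5=-6, -5+-5=-10, 5+-5=0 -> [-9, 2, 1, -10, -6, -10, 0]
Stage 2 (ABS): |-9|=9, |2|=2, |1|=1, |-10|=10, |-6|=6, |-10|=10, |0|=0 -> [9, 2, 1, 10, 6, 10, 0]
Stage 3 (DIFF): s[0]=9, 2-9=-7, 1-2=-1, 10-1=9, 6-10=-4, 10-6=4, 0-10=-10 -> [9, -7, -1, 9, -4, 4, -10]
Stage 4 (ABS): |9|=9, |-7|=7, |-1|=1, |9|=9, |-4|=4, |4|=4, |-10|=10 -> [9, 7, 1, 9, 4, 4, 10]
Stage 5 (SUM): sum[0..0]=9, sum[0..1]=16, sum[0..2]=17, sum[0..3]=26, sum[0..4]=30, sum[0..5]=34, sum[0..6]=44 -> [9, 16, 17, 26, 30, 34, 44]
Output sum: 176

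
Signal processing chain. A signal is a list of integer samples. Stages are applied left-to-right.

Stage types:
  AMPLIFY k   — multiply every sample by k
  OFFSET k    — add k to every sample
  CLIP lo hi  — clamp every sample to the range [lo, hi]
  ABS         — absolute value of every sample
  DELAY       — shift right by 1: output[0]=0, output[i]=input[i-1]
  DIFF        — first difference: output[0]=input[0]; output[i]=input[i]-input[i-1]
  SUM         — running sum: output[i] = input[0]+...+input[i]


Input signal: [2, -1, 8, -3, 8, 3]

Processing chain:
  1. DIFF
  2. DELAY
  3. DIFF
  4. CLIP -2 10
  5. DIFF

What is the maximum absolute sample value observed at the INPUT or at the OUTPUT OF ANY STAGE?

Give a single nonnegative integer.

Input: [2, -1, 8, -3, 8, 3] (max |s|=8)
Stage 1 (DIFF): s[0]=2, -1-2=-3, 8--1=9, -3-8=-11, 8--3=11, 3-8=-5 -> [2, -3, 9, -11, 11, -5] (max |s|=11)
Stage 2 (DELAY): [0, 2, -3, 9, -11, 11] = [0, 2, -3, 9, -11, 11] -> [0, 2, -3, 9, -11, 11] (max |s|=11)
Stage 3 (DIFF): s[0]=0, 2-0=2, -3-2=-5, 9--3=12, -11-9=-20, 11--11=22 -> [0, 2, -5, 12, -20, 22] (max |s|=22)
Stage 4 (CLIP -2 10): clip(0,-2,10)=0, clip(2,-2,10)=2, clip(-5,-2,10)=-2, clip(12,-2,10)=10, clip(-20,-2,10)=-2, clip(22,-2,10)=10 -> [0, 2, -2, 10, -2, 10] (max |s|=10)
Stage 5 (DIFF): s[0]=0, 2-0=2, -2-2=-4, 10--2=12, -2-10=-12, 10--2=12 -> [0, 2, -4, 12, -12, 12] (max |s|=12)
Overall max amplitude: 22

Answer: 22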